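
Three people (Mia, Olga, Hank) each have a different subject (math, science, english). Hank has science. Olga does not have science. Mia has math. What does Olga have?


From clues:
  Hank → science
  Mia → math
By elimination, Olga gets the remaining.

english


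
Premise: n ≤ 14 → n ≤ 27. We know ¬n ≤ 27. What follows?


Modus tollens: P → Q, ¬Q ⊢ ¬P
P: n ≤ 14
Q: n ≤ 27
We have P → Q and Q is false.
By modus tollens, P must be false.

It is not the case that n ≤ 14


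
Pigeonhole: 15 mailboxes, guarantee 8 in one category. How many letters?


Pigeonhole: to guarantee k in one of n categories, need (k-1)×n + 1.
k = 8, n = 15
Minimum = (8-1) × 15 + 1 = 7 × 15 + 1

106


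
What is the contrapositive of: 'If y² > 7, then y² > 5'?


Original: If y² > 7, then y² > 5
Contrapositive: If ¬Q, then ¬P
Negate Q: not (y² > 5)
Negate P: not (y² > 7)

If not (y² > 5), then not (y² > 7).


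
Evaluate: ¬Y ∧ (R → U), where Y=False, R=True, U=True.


Y = False, R = True, U = True
Expression: ¬Y ∧ (R → U)
Step 1: ¬Y = NOT False = True
Step 2: R → U = True → True (false only if R=True, U=False) = True
Step 3: (True) ∧ (True) = True AND True = True

True


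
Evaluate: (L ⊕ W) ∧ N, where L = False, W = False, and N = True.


L = False, W = False, N = True
Step 1: L ⊕ W = False XOR False = False
Step 2: False ∧ N = False AND True = False
XOR true when exactly one of L,W is true; then AND with N.

False


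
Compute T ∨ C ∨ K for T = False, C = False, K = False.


T = False, C = False, K = False
Step 1: T ∨ C = False OR False = False
Step 2: False ∨ K = False OR False = False
OR is true when at least one operand is true.

False


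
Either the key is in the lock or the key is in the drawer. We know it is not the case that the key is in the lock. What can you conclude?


Disjunctive syllogism: P ∨ Q, ¬P ⊢ Q
Disjunction: the key is in the lock ∨ the key is in the drawer
We know it is not the case that the key is in the lock.
By disjunctive syllogism, the other disjunct must be true.

The key is in the drawer


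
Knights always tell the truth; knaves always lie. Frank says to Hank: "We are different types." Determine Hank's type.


Frank says: "We are different types."
Case 1: Frank is a Knight (truth-teller)
  Statement is true → they ARE different → Hank is a Knave
Case 2: Frank is a Knave (liar)
  Statement is false → they are NOT different → Hank is a Knave
In both cases, Hank is a Knave.

Knave


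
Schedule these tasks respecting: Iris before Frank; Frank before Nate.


Constraints: Iris before Frank; Frank before Nate
Method: repeatedly schedule the remaining task that has no remaining task required before it.
  Step 1: remaining {Frank, Nate, Iris}; every task except Iris still has a predecessor pending → schedule Iris.
  Step 2: remaining {Frank, Nate}; every task except Frank still has a predecessor pending → schedule Frank.
  Step 3: only Nate remains → schedule Nate.
Resulting order:

Iris → Frank → Nate


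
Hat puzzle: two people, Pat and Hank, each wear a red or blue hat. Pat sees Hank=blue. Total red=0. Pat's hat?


Total red = 0, Hank = blue
Red accounted for: 0
Remaining for Pat: 0
Pat's hat is blue.

blue


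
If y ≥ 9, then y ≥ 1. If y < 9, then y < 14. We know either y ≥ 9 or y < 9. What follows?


Constructive dilemma: (P → Q) ∧ (R → S), P ∨ R ⊢ Q ∨ S
Premise 1: y ≥ 9 → y ≥ 1
Premise 2: y < 9 → y < 14
Premise 3: y ≥ 9 ∨ y < 9
Case 1: Assuming y ≥ 9, then by Premise 1, y ≥ 1.
Case 2: Assuming y < 9, then by Premise 2, y < 14.
Since one of y ≥ 9 or y < 9 must hold, we get y ≥ 1 or y < 14.

y ≥ 1 or y < 14.


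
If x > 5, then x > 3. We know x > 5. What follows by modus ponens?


Modus ponens: P → Q, P ⊢ Q
P: x > 5
Q: x > 3
We have P → Q and P is true.
By modus ponens, Q must be true.

x > 3


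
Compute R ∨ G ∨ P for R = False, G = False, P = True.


R = False, G = False, P = True
Step 1: R ∨ G = False OR False = False
Step 2: False ∨ P = False OR True = True
OR is true when at least one operand is true.

True


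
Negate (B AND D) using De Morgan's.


De Morgan's law: ¬(P ∧ Q) ≡ ¬P ∨ ¬Q
¬(B ∧ D) = ¬B ∨ ¬D

¬B ∨ ¬D


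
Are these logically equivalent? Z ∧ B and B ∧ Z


Expression 1: Z ∧ B
Expression 2: B ∧ Z
Truth table (Z B | Expr1 Expr2):
  T T |   T     T
  T F |   F     F
  F T |   F     F
  F F |   F     F
All 4 rows agree, so the expressions are logically equivalent.

Yes


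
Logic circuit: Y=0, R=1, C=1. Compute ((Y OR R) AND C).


Y OR R = 0|1 = 1
1 AND 1 = 1

1


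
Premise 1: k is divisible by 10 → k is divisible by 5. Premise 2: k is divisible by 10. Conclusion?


Modus ponens: P → Q, P ⊢ Q
P: k is divisible by 10
Q: k is divisible by 5
We have P → Q and P is true.
By modus ponens, Q must be true.

k is divisible by 5


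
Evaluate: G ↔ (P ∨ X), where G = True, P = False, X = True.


G = True, P = False, X = True
Step 1: P ∨ X = False OR True = True
Step 2: G ↔ (True): true when both sides have same truth value.
Result: True ↔ True = True

True


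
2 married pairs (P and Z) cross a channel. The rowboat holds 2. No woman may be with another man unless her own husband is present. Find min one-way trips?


Label couples P and Z.
1. WP+WZ → (far: WP,WZ; near: HP,HZ)
2. WP ←   (far: WZ; near: HP,HZ,WP)
3. HP+HZ → (far: HP,HZ,WZ; near: WP)
4. HP ←   (far: HZ,WZ; near: HP,WP)  — HP returns, since WP is alone on near bank
5. HP+WP → (far: all four; near: empty)
Every state respects the constraint.
Minimum trips = 5

5


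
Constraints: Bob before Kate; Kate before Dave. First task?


Constraints: Bob before Kate; Kate before Dave
The first task can have nothing scheduled before it, so it must never appear on the right of a 'before'.
Tasks appearing after some 'before': Kate, Dave.
The only task not in that list is Bob → it is first.

Bob


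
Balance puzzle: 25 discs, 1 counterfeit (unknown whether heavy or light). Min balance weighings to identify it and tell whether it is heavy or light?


Let n = 25. 50 possibilities (n discs × lighter/heavier); each weighing has 3 outcomes.
Bound for k weighings: say the first weighing puts j discs on each pan. If it tips, the 2j weighed discs remain suspects (each with a known direction) and k-1 weighings give 3^(k-1) outcomes; 3^(k-1) is odd, so 2j ≤ 3^(k-1) - 1. If it balances, the n - 2j unweighed discs remain with direction unknown: 2(n - 2j) ≤ 3^(k-1) - 1 by the same parity argument. Adding, n ≤ (3^(k-1) - 1) + (3^(k-1) - 1)/2 = (3^k - 3)/2, and the classical three-group strategy achieves this (3 discs in 2 weighings, 12 in 3, 39 in 4, 120 in 5).
So we need the smallest k with (3^k - 3)/2 ≥ 25.
k = 3: (3^3 - 3)/2 = 12 < 25 ✗
k = 4: (3^4 - 3)/2 = 39 ≥ 25 ✓

4


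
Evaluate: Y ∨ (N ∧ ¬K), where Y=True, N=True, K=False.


Y = True, N = True, K = False
Expression: Y ∨ (N ∧ ¬K)
Step 1: ¬K = NOT False = True
Step 2: N ∧ ¬K = True AND True = True
Step 3: Y ∨ (True) = True OR True = True

True


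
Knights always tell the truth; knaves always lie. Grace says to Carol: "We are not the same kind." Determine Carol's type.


Grace says: "We are not the same kind."
Case 1: Grace is a Knight (truth-teller)
  Statement is true → they ARE different → Carol is a Knave
Case 2: Grace is a Knave (liar)
  Statement is false → they are NOT different → Carol is a Knave
In both cases, Carol is a Knave.

Knave


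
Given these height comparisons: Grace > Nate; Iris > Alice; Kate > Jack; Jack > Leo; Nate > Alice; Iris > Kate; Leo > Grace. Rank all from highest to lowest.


Constraints: Grace > Nate; Iris > Alice; Kate > Jack; Jack > Leo; Nate > Alice; Iris > Kate; Leo > Grace
Method: at each step, the next-highest is the one remaining person who never appears on the smaller side of a constraint between remaining people.
  Step 1: remaining {Leo, Iris, Grace, Kate, Jack, Nate, Alice}; on the smaller side: {Leo, Grace, Kate, Jack, Nate, Alice} → Iris is next (Iris > Alice; Iris > Kate).
  Step 2: remaining {Leo, Grace, Kate, Jack, Nate, Alice}; on the smaller side: {Leo, Grace, Jack, Nate, Alice} → Kate is next (Kate > Jack).
  Step 3: remaining {Leo, Grace, Jack, Nate, Alice}; on the smaller side: {Leo, Grace, Nate, Alice} → Jack is next (Jack > Leo).
  Step 4: remaining {Leo, Grace, Nate, Alice}; on the smaller side: {Grace, Nate, Alice} → Leo is next (Leo > Grace).
  Step 5: remaining {Grace, Nate, Alice}; on the smaller side: {Nate, Alice} → Grace is next (Grace > Nate).
  Step 6: remaining {Nate, Alice}; on the smaller side: {Alice} → Nate is next (Nate > Alice).
  Step 7: only Alice remains → lowest.
Final ranking (highest to lowest):

Iris > Kate > Jack > Leo > Grace > Nate > Alice


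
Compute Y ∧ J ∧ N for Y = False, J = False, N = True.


Y = False, J = False, N = True
Step 1: Y ∧ J = False AND False = False
Step 2: (False) ∧ N = (False) AND True = False
AND is true only when ALL operands are true.

False


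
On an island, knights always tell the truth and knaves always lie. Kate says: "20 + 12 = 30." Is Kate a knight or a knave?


Statement: "20 + 12 = 30."
Actual: 20 + 12 = 32
Claimed: 30
Statement is FALSE → Kate lies → Knave

Knave


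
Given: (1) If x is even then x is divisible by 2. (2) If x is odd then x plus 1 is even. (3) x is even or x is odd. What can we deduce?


Constructive dilemma: (P → Q) ∧ (R → S), P ∨ R ⊢ Q ∨ S
Premise 1: x is even → x is divisible by 2
Premise 2: x is odd → x plus 1 is even
Premise 3: x is even ∨ x is odd
Case 1: Assuming x is even, then by Premise 1, x is divisible by 2.
Case 2: Assuming x is odd, then by Premise 2, x plus 1 is even.
Since one of x is even or x is odd must hold, we get x is divisible by 2 or x plus 1 is even.

x is divisible by 2 or x plus 1 is even.


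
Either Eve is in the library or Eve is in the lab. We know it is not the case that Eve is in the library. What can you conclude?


Disjunctive syllogism: P ∨ Q, ¬P ⊢ Q
Disjunction: Eve is in the library ∨ Eve is in the lab
We know it is not the case that Eve is in the library.
By disjunctive syllogism, the other disjunct must be true.

Eve is in the lab


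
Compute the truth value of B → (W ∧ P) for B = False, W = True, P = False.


B = False, W = True, P = False
Step 1: W ∧ P = True AND False = False
Step 2: B → (False): false only when B=True and consequent=False.
Result: True

True


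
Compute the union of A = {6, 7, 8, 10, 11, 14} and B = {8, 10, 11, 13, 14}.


A = {6, 7, 8, 10, 11, 14}
B = {8, 10, 11, 13, 14}
Operation: union
All elements combined: 6, 7, 8, 10, 11, 13, 14

{6, 7, 8, 10, 11, 13, 14}


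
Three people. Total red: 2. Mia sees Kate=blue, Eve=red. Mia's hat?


Total red = 2, seen red = 1
Own red = 2 - 1 = 1
Mia's hat is red.

red


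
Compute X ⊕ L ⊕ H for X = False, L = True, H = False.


X = False, L = True, H = False
Step 1: X ⊕ L = False XOR True = True
Step 2: True ⊕ H = True XOR False = True
XOR is true when an odd number of operands are true.

True


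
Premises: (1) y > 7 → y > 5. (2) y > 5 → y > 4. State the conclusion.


Hypothetical syllogism: P → Q, Q → R ⊢ P → R
Premise 1: y > 7 → y > 5
Premise 2: y > 5 → y > 4
Chain the implications: the middle term (y > 5) links the two.
Conclusion: If y > 7, then y > 4.

If y > 7, then y > 4.


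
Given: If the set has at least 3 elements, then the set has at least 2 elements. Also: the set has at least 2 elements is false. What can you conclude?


Modus tollens: P → Q, ¬Q ⊢ ¬P
P: the set has at least 3 elements
Q: the set has at least 2 elements
We have P → Q and Q is false.
By modus tollens, P must be false.

It is not the case that the set has at least 3 elements


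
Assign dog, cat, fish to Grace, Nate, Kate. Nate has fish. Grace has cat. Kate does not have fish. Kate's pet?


From clues:
  Grace → cat
  Nate → fish
By elimination, Kate gets the remaining.

dog


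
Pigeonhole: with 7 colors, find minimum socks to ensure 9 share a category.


Pigeonhole: to guarantee k in one of n categories, need (k-1)×n + 1.
k = 9, n = 7
Minimum = (9-1) × 7 + 1 = 8 × 7 + 1

57


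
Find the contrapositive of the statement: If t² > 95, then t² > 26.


Original: If t² > 95, then t² > 26
Contrapositive: If ¬Q, then ¬P
Negate Q: not (t² > 26)
Negate P: not (t² > 95)

If not (t² > 26), then not (t² > 95).


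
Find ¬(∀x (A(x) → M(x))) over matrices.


Original: ∀x (A(x) → M(x))
Rule: ¬∀→∃, ¬∃→∀, negate predicate.
Negation: ∃x (A(x) ∧ ¬M(x))

∃x (A(x) ∧ ¬M(x))


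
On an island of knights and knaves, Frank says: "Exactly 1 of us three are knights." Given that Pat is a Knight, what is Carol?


Frank claims exactly 1 knights among Frank, Pat, Carol.
Given: Pat is a Knight.

Case 1: Frank is a Knight (tells truth)
  Then exactly 1 of the three are knights.
  Counting Frank, Pat: 2 knight(s) so far. Need -1 more → impossible.
Case 2: Frank is a Knave (lies)
  Then the count is NOT 1.
  If Carol = Knave, count = 1 = 1 → claim would be true, contradicts lie.
  If Carol = Knight, count = 2 ≠ 1 → lie confirmed ✓

Carol is a Knight.

Knight


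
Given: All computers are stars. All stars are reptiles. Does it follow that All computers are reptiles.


Premise 1: All computers are stars.
Premise 2: All stars are reptiles.
Conclusion: All computers are reptiles.
Barbara syllogism (AAA-1): All A are B, All B are C → All A are C.
Middle term (stars) distributed in premise 2.

Valid


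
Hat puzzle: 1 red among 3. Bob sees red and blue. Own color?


Total red = 1, seen red = 1
Own red = 1 - 1 = 0
Bob's hat is blue.

blue


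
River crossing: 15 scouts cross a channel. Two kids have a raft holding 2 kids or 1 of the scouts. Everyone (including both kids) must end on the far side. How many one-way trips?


Per crossing of one of the scouts: kids→, one←, one of the scouts→, one← = 4 trips
15 × 4 = 60, + 1 final kids→ = 61
Minimum trips = 61

61


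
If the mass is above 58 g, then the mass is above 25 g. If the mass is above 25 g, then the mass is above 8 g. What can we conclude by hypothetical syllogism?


Hypothetical syllogism: P → Q, Q → R ⊢ P → R
Premise 1: the mass is above 58 g → the mass is above 25 g
Premise 2: the mass is above 25 g → the mass is above 8 g
Chain the implications: the middle term (the mass is above 25 g) links the two.
Conclusion: If the mass is above 58 g, then the mass is above 8 g.

If the mass is above 58 g, then the mass is above 8 g.


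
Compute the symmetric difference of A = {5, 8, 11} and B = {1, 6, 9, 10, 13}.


A = {5, 8, 11}
B = {1, 6, 9, 10, 13}
Operation: symmetric difference
In A only: [5, 8, 11], in B only: [1, 6, 9, 10, 13]

{1, 5, 6, 8, 9, 10, 11, 13}


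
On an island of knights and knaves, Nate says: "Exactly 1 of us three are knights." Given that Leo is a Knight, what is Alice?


Nate claims exactly 1 knights among Nate, Leo, Alice.
Given: Leo is a Knight.

Case 1: Nate is a Knight (tells truth)
  Then exactly 1 of the three are knights.
  Counting Nate, Leo: 2 knight(s) so far. Need -1 more → impossible.
Case 2: Nate is a Knave (lies)
  Then the count is NOT 1.
  If Alice = Knave, count = 1 = 1 → claim would be true, contradicts lie.
  If Alice = Knight, count = 2 ≠ 1 → lie confirmed ✓

Alice is a Knight.

Knight


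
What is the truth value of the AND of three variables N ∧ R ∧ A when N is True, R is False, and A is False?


N = True, R = False, A = False
Step 1: N ∧ R = True AND False = False
Step 2: (False) ∧ A = (False) AND False = False
AND is true only when ALL operands are true.

False


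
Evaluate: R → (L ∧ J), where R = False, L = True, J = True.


R = False, L = True, J = True
Step 1: L ∧ J = True AND True = True
Step 2: R → (True): false only when R=True and consequent=False.
Result: True

True


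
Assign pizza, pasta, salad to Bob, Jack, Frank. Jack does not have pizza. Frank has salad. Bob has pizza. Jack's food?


From clues:
  Frank → salad
  Bob → pizza
By elimination, Jack gets the remaining.

pasta


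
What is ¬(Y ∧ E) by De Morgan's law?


De Morgan's law: ¬(P ∧ Q) ≡ ¬P ∨ ¬Q
¬(Y ∧ E) = ¬Y ∨ ¬E

¬Y ∨ ¬E


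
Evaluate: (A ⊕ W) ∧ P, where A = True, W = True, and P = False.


A = True, W = True, P = False
Step 1: A ⊕ W = True XOR True = False
Step 2: False ∧ P = False AND False = False
XOR true when exactly one of A,W is true; then AND with P.

False


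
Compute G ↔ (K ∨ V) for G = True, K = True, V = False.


G = True, K = True, V = False
Step 1: K ∨ V = True OR False = True
Step 2: G ↔ (True): true when both sides have same truth value.
Result: True ↔ True = True

True


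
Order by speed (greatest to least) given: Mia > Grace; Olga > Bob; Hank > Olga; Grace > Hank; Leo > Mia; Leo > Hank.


Constraints: Mia > Grace; Olga > Bob; Hank > Olga; Grace > Hank; Leo > Mia; Leo > Hank
Method: at each step, the next-highest is the one remaining person who never appears on the smaller side of a constraint between remaining people.
  Step 1: remaining {Olga, Bob, Grace, Mia, Hank, Leo}; on the smaller side: {Olga, Bob, Grace, Mia, Hank} → Leo is next (Leo > Mia; Leo > Hank).
  Step 2: remaining {Olga, Bob, Grace, Mia, Hank}; on the smaller side: {Olga, Bob, Grace, Hank} → Mia is next (Mia > Grace).
  Step 3: remaining {Olga, Bob, Grace, Hank}; on the smaller side: {Olga, Bob, Hank} → Grace is next (Grace > Hank).
  Step 4: remaining {Olga, Bob, Hank}; on the smaller side: {Olga, Bob} → Hank is next (Hank > Olga).
  Step 5: remaining {Olga, Bob}; on the smaller side: {Bob} → Olga is next (Olga > Bob).
  Step 6: only Bob remains → lowest.
Final ranking (highest to lowest):

Leo > Mia > Grace > Hank > Olga > Bob


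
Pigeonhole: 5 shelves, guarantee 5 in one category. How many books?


Pigeonhole: to guarantee k in one of n categories, need (k-1)×n + 1.
k = 5, n = 5
Minimum = (5-1) × 5 + 1 = 4 × 5 + 1

21


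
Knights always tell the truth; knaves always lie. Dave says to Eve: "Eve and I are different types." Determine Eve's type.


Dave says: "Eve and I are different types."
Case 1: Dave is a Knight (truth-teller)
  Statement is true → they ARE different → Eve is a Knave
Case 2: Dave is a Knave (liar)
  Statement is false → they are NOT different → Eve is a Knave
In both cases, Eve is a Knave.

Knave


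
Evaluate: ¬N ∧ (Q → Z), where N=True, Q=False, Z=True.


N = True, Q = False, Z = True
Expression: ¬N ∧ (Q → Z)
Step 1: ¬N = NOT True = False
Step 2: Q → Z = False → True (false only if Q=True, Z=False) = True
Step 3: (False) ∧ (True) = False AND True = False

False


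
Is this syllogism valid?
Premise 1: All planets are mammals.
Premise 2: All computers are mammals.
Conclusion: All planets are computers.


Premise 1: All planets are mammals.
Premise 2: All computers are mammals.
Conclusion: All planets are computers.
Fallacy: undistributed middle. mammals is predicate in both.
Counterexample: planets and computers could be disjoint subsets of mammals.

Invalid


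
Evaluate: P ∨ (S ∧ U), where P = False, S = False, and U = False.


P = False, S = False, U = False
Step 1: S ∧ U = False AND False = False
Step 2: P ∨ False = False OR False = False
AND evaluated first (higher precedence); then OR applied.

False


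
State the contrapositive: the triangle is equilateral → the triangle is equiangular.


Original: If the triangle is equilateral, then the triangle is equiangular
Contrapositive: If ¬Q, then ¬P
Negate Q: not (the triangle is equiangular)
Negate P: not (the triangle is equilateral)

If not (the triangle is equiangular), then not (the triangle is equilateral).


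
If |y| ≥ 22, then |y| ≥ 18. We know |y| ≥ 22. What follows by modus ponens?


Modus ponens: P → Q, P ⊢ Q
P: |y| ≥ 22
Q: |y| ≥ 18
We have P → Q and P is true.
By modus ponens, Q must be true.

|y| ≥ 18


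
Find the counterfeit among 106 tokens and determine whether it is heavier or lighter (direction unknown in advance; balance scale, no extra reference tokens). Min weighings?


Let n = 106. 212 possibilities (n tokens × lighter/heavier); each weighing has 3 outcomes.
Bound for k weighings: say the first weighing puts j tokens on each pan. If it tips, the 2j weighed tokens remain suspects (each with a known direction) and k-1 weighings give 3^(k-1) outcomes; 3^(k-1) is odd, so 2j ≤ 3^(k-1) - 1. If it balances, the n - 2j unweighed tokens remain with direction unknown: 2(n - 2j) ≤ 3^(k-1) - 1 by the same parity argument. Adding, n ≤ (3^(k-1) - 1) + (3^(k-1) - 1)/2 = (3^k - 3)/2, and the classical three-group strategy achieves this (3 tokens in 2 weighings, 12 in 3, 39 in 4, 120 in 5).
So we need the smallest k with (3^k - 3)/2 ≥ 106.
k = 4: (3^4 - 3)/2 = 39 < 106 ✗
k = 5: (3^5 - 3)/2 = 120 ≥ 106 ✓

5


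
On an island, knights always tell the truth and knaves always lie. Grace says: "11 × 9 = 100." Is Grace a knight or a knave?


Statement: "11 × 9 = 100."
Actual: 11 × 9 = 99
Claimed: 100
Statement is FALSE → Grace lies → Knave

Knave


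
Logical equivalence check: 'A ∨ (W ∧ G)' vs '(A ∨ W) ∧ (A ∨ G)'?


Expression 1: A ∨ (W ∧ G)
Expression 2: (A ∨ W) ∧ (A ∨ G)
Truth table (A W G | Expr1 Expr2):
  T T T |   T     T
  T T F |   T     T
  T F T |   T     T
  T F F |   T     T
  F T T |   T     T
  F T F |   F     F
  F F T |   F     F
  F F F |   F     F
All 8 rows agree, so the expressions are logically equivalent.

Yes


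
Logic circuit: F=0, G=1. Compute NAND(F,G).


F AND G = 0
NOT(0) = 1

1


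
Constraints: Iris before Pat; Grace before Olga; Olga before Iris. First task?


Constraints: Iris before Pat; Grace before Olga; Olga before Iris
The first task can have nothing scheduled before it, so it must never appear on the right of a 'before'.
Tasks appearing after some 'before': Pat, Olga, Iris.
The only task not in that list is Grace → it is first.

Grace


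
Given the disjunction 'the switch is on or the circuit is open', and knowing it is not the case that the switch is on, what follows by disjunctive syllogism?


Disjunctive syllogism: P ∨ Q, ¬P ⊢ Q
Disjunction: the switch is on ∨ the circuit is open
We know it is not the case that the switch is on.
By disjunctive syllogism, the other disjunct must be true.

The circuit is open


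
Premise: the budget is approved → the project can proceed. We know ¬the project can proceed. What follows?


Modus tollens: P → Q, ¬Q ⊢ ¬P
P: the budget is approved
Q: the project can proceed
We have P → Q and Q is false.
By modus tollens, P must be false.

It is not the case that the budget is approved


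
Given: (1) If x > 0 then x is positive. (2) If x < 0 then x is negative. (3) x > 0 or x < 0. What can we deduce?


Constructive dilemma: (P → Q) ∧ (R → S), P ∨ R ⊢ Q ∨ S
Premise 1: x > 0 → x is positive
Premise 2: x < 0 → x is negative
Premise 3: x > 0 ∨ x < 0
Case 1: Assuming x > 0, then by Premise 1, x is positive.
Case 2: Assuming x < 0, then by Premise 2, x is negative.
Since one of x > 0 or x < 0 must hold, we get x is positive or x is negative.

x is positive or x is negative.


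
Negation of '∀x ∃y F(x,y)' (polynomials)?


Original: ∀x ∃y F(x,y)
Rule: ¬∀→∃, ¬∃→∀, negate predicate.
Negation: ∃x ∀y ¬F(x,y)

∃x ∀y ¬F(x,y)


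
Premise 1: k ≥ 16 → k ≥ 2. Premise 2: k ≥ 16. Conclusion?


Modus ponens: P → Q, P ⊢ Q
P: k ≥ 16
Q: k ≥ 2
We have P → Q and P is true.
By modus ponens, Q must be true.

k ≥ 2


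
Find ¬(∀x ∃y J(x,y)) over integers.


Original: ∀x ∃y J(x,y)
Rule: ¬∀→∃, ¬∃→∀, negate predicate.
Negation: ∃x ∀y ¬J(x,y)

∃x ∀y ¬J(x,y)


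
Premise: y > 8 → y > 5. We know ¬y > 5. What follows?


Modus tollens: P → Q, ¬Q ⊢ ¬P
P: y > 8
Q: y > 5
We have P → Q and Q is false.
By modus tollens, P must be false.

It is not the case that y > 8


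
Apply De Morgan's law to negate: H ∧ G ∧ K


De Morgan's law: ¬(P ∧ Q ∧ R) ≡ ¬P ∨ ¬Q ∨ ¬R
¬(H ∧ G ∧ K) = ¬H ∨ ¬G ∨ ¬K

¬H ∨ ¬G ∨ ¬K


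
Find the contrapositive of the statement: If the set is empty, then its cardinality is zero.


Original: If the set is empty, then its cardinality is zero
Contrapositive: If ¬Q, then ¬P
Negate Q: not (its cardinality is zero)
Negate P: not (the set is empty)

If not (its cardinality is zero), then not (the set is empty).


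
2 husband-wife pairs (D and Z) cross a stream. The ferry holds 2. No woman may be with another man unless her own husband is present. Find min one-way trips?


Label couples D and Z.
1. WD+WZ → (far: WD,WZ; near: HD,HZ)
2. WD ←   (far: WZ; near: HD,HZ,WD)
3. HD+HZ → (far: HD,HZ,WZ; near: WD)
4. HD ←   (far: HZ,WZ; near: HD,WD)  — HD returns, since WD is alone on near bank
5. HD+WD → (far: all four; near: empty)
Every state respects the constraint.
Minimum trips = 5

5


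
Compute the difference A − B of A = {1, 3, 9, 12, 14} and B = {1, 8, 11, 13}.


A = {1, 3, 9, 12, 14}
B = {1, 8, 11, 13}
Operation: difference A − B
In A but not B: 3, 9, 12, 14

{3, 9, 12, 14}


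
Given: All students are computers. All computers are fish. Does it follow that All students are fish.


Premise 1: All students are computers.
Premise 2: All computers are fish.
Conclusion: All students are fish.
Barbara syllogism (AAA-1): All A are B, All B are C → All A are C.
Middle term (computers) distributed in premise 2.

Valid


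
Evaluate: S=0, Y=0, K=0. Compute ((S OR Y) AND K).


S OR Y = 0|0 = 0
0 AND 0 = 0

0


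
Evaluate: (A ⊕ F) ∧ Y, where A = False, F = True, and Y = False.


A = False, F = True, Y = False
Step 1: A ⊕ F = False XOR True = True
Step 2: True ∧ Y = True AND False = False
XOR true when exactly one of A,F is true; then AND with Y.

False


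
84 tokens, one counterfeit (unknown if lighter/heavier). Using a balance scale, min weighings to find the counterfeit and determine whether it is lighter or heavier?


Let n = 84. 168 possibilities (n tokens × lighter/heavier); each weighing has 3 outcomes.
Bound for k weighings: say the first weighing puts j tokens on each pan. If it tips, the 2j weighed tokens remain suspects (each with a known direction) and k-1 weighings give 3^(k-1) outcomes; 3^(k-1) is odd, so 2j ≤ 3^(k-1) - 1. If it balances, the n - 2j unweighed tokens remain with direction unknown: 2(n - 2j) ≤ 3^(k-1) - 1 by the same parity argument. Adding, n ≤ (3^(k-1) - 1) + (3^(k-1) - 1)/2 = (3^k - 3)/2, and the classical three-group strategy achieves this (3 tokens in 2 weighings, 12 in 3, 39 in 4, 120 in 5).
So we need the smallest k with (3^k - 3)/2 ≥ 84.
k = 4: (3^4 - 3)/2 = 39 < 84 ✗
k = 5: (3^5 - 3)/2 = 120 ≥ 84 ✓

5


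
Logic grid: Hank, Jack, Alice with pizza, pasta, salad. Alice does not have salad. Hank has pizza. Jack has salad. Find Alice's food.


From clues:
  Hank → pizza
  Jack → salad
By elimination, Alice gets the remaining.

pasta


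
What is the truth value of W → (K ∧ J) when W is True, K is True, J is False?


W = True, K = True, J = False
Step 1: K ∧ J = True AND False = False
Step 2: W → (False): false only when W=True and consequent=False.
Result: False

False


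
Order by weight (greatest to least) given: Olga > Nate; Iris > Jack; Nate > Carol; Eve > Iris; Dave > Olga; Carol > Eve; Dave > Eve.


Constraints: Olga > Nate; Iris > Jack; Nate > Carol; Eve > Iris; Dave > Olga; Carol > Eve; Dave > Eve
Method: at each step, the next-highest is the one remaining person who never appears on the smaller side of a constraint between remaining people.
  Step 1: remaining {Olga, Carol, Dave, Eve, Iris, Jack, Nate}; on the smaller side: {Olga, Carol, Eve, Iris, Jack, Nate} → Dave is next (Dave > Olga; Dave > Eve).
  Step 2: remaining {Olga, Carol, Eve, Iris, Jack, Nate}; on the smaller side: {Carol, Eve, Iris, Jack, Nate} → Olga is next (Olga > Nate).
  Step 3: remaining {Carol, Eve, Iris, Jack, Nate}; on the smaller side: {Carol, Eve, Iris, Jack} → Nate is next (Nate > Carol).
  Step 4: remaining {Carol, Eve, Iris, Jack}; on the smaller side: {Eve, Iris, Jack} → Carol is next (Carol > Eve).
  Step 5: remaining {Eve, Iris, Jack}; on the smaller side: {Iris, Jack} → Eve is next (Eve > Iris).
  Step 6: remaining {Iris, Jack}; on the smaller side: {Jack} → Iris is next (Iris > Jack).
  Step 7: only Jack remains → lowest.
Final ranking (highest to lowest):

Dave > Olga > Nate > Carol > Eve > Iris > Jack


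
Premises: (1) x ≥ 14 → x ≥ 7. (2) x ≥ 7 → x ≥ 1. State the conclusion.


Hypothetical syllogism: P → Q, Q → R ⊢ P → R
Premise 1: x ≥ 14 → x ≥ 7
Premise 2: x ≥ 7 → x ≥ 1
Chain the implications: the middle term (x ≥ 7) links the two.
Conclusion: If x ≥ 14, then x ≥ 1.

If x ≥ 14, then x ≥ 1.


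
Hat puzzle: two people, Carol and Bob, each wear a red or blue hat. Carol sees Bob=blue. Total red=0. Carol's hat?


Total red = 0, Bob = blue
Red accounted for: 0
Remaining for Carol: 0
Carol's hat is blue.

blue


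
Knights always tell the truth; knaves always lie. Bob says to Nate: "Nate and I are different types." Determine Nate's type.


Bob says: "Nate and I are different types."
Case 1: Bob is a Knight (truth-teller)
  Statement is true → they ARE different → Nate is a Knave
Case 2: Bob is a Knave (liar)
  Statement is false → they are NOT different → Nate is a Knave
In both cases, Nate is a Knave.

Knave


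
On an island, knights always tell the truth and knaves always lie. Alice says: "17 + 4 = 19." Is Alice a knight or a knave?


Statement: "17 + 4 = 19."
Actual: 17 + 4 = 21
Claimed: 19
Statement is FALSE → Alice lies → Knave

Knave


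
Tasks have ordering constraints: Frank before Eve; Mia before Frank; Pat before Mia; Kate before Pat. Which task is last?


Constraints: Frank before Eve; Mia before Frank; Pat before Mia; Kate before Pat
The last task can have nothing scheduled after it, so it must never appear on the left of a 'before'.
Tasks appearing before some other task: Frank, Mia, Pat, Kate.
The only task not in that list is Eve → it is last.

Eve


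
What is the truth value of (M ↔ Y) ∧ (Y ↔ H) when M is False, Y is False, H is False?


M = False, Y = False, H = False
Step 1: M ↔ Y is true when M and Y have the same value. Result: True
Step 2: Y ↔ H is true when Y and H have the same value. Result: True
Step 3: True ∧ True = True

True


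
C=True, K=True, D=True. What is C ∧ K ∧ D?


C = True, K = True, D = True
Expression: C ∧ K ∧ D
Step 1: C ∧ K = True AND True = True
Step 2: (True) ∧ D = True AND True = True

True


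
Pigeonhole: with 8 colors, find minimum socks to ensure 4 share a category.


Pigeonhole: to guarantee k in one of n categories, need (k-1)×n + 1.
k = 4, n = 8
Minimum = (4-1) × 8 + 1 = 3 × 8 + 1

25


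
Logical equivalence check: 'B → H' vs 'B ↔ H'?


Expression 1: B → H
Expression 2: B ↔ H
Truth table (B H | Expr1 Expr2):
  T T |   T     T
  T F |   F     F
  F T |   T     F   ← differ
  F F |   T     T
Counterexample: B=F, H=T gives Expr1 = T but Expr2 = F, so the expressions are NOT logically equivalent.

No


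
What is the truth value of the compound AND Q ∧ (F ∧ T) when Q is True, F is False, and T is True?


Q = True, F = False, T = True
Step 1: F ∧ T = False AND True = False
Step 2: Q ∧ False = True AND False = False
AND is true only when ALL operands are true.

False


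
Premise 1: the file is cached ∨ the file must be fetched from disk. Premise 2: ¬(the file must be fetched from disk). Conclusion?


Disjunctive syllogism: P ∨ Q, ¬P ⊢ Q
Disjunction: the file is cached ∨ the file must be fetched from disk
We know it is not the case that the file must be fetched from disk.
By disjunctive syllogism, the other disjunct must be true.

The file is cached


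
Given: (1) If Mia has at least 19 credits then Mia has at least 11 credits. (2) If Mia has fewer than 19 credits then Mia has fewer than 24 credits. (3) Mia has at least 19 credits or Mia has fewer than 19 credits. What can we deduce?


Constructive dilemma: (P → Q) ∧ (R → S), P ∨ R ⊢ Q ∨ S
Premise 1: Mia has at least 19 credits → Mia has at least 11 credits
Premise 2: Mia has fewer than 19 credits → Mia has fewer than 24 credits
Premise 3: Mia has at least 19 credits ∨ Mia has fewer than 19 credits
Case 1: Assuming Mia has at least 19 credits, then by Premise 1, Mia has at least 11 credits.
Case 2: Assuming Mia has fewer than 19 credits, then by Premise 2, Mia has fewer than 24 credits.
Since one of Mia has at least 19 credits or Mia has fewer than 19 credits must hold, we get Mia has at least 11 credits or Mia has fewer than 24 credits.

Mia has at least 11 credits or Mia has fewer than 24 credits.


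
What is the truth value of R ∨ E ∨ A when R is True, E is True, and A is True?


R = True, E = True, A = True
Step 1: R ∨ E = True OR True = True
Step 2: True ∨ A = True OR True = True
OR is true when at least one operand is true.

True


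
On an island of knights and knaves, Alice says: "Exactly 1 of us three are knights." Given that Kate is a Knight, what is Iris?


Alice claims exactly 1 knights among Alice, Kate, Iris.
Given: Kate is a Knight.

Case 1: Alice is a Knight (tells truth)
  Then exactly 1 of the three are knights.
  Counting Alice, Kate: 2 knight(s) so far. Need -1 more → impossible.
Case 2: Alice is a Knave (lies)
  Then the count is NOT 1.
  If Iris = Knave, count = 1 = 1 → claim would be true, contradicts lie.
  If Iris = Knight, count = 2 ≠ 1 → lie confirmed ✓

Iris is a Knight.

Knight


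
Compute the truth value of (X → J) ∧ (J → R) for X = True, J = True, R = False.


X = True, J = True, R = False
Step 1: X → J is false only when X=True and J=False. Result: True
Step 2: J → R is false only when J=True and R=False. Result: False
Step 3: True ∧ False = False

False


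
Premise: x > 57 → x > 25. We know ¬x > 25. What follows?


Modus tollens: P → Q, ¬Q ⊢ ¬P
P: x > 57
Q: x > 25
We have P → Q and Q is false.
By modus tollens, P must be false.

It is not the case that x > 57


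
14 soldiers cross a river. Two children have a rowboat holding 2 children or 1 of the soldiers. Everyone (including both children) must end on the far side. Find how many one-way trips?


Per crossing of one of the soldiers: children→, one←, one of the soldiers→, one← = 4 trips
14 × 4 = 56, + 1 final children→ = 57
Minimum trips = 57

57


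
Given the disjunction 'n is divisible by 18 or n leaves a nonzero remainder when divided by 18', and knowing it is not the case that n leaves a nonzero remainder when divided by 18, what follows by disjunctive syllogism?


Disjunctive syllogism: P ∨ Q, ¬P ⊢ Q
Disjunction: n is divisible by 18 ∨ n leaves a nonzero remainder when divided by 18
We know it is not the case that n leaves a nonzero remainder when divided by 18.
By disjunctive syllogism, the other disjunct must be true.

n is divisible by 18


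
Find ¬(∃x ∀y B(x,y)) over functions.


Original: ∃x ∀y B(x,y)
Rule: ¬∀→∃, ¬∃→∀, negate predicate.
Negation: ∀x ∃y ¬B(x,y)

∀x ∃y ¬B(x,y)


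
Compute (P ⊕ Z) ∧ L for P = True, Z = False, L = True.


P = True, Z = False, L = True
Step 1: P ⊕ Z = True XOR False = True
Step 2: True ∧ L = True AND True = True
XOR true when exactly one of P,Z is true; then AND with L.

True


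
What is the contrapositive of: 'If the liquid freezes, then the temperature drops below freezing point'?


Original: If the liquid freezes, then the temperature drops below freezing point
Contrapositive: If ¬Q, then ¬P
Negate Q: not (the temperature drops below freezing point)
Negate P: not (the liquid freezes)

If not (the temperature drops below freezing point), then not (the liquid freezes).


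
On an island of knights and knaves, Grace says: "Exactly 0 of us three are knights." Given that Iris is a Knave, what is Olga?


Grace claims exactly 0 knights among Grace, Iris, Olga.
Given: Iris is a Knave.

Case 1: Grace is a Knight (tells truth)
  Then exactly 0 of the three are knights.
  Counting Grace, Iris: 1 knight(s) so far. Need -1 more → impossible.
Case 2: Grace is a Knave (lies)
  Then the count is NOT 0.
  If Olga = Knave, count = 0 = 0 → claim would be true, contradicts lie.
  If Olga = Knight, count = 1 ≠ 0 → lie confirmed ✓

Olga is a Knight.

Knight


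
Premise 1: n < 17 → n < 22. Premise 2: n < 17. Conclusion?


Modus ponens: P → Q, P ⊢ Q
P: n < 17
Q: n < 22
We have P → Q and P is true.
By modus ponens, Q must be true.

n < 22


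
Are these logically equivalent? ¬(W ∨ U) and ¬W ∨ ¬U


Expression 1: ¬(W ∨ U)
Expression 2: ¬W ∨ ¬U
Truth table (W U | Expr1 Expr2):
  T T |   F     F
  T F |   F     T   ← differ
  F T |   F     T   ← differ
  F F |   T     T
Counterexample: W=T, U=F gives Expr1 = F but Expr2 = T, so the expressions are NOT logically equivalent.

No


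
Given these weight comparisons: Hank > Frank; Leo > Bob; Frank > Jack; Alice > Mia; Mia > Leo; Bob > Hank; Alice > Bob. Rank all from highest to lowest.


Constraints: Hank > Frank; Leo > Bob; Frank > Jack; Alice > Mia; Mia > Leo; Bob > Hank; Alice > Bob
Method: at each step, the next-highest is the one remaining person who never appears on the smaller side of a constraint between remaining people.
  Step 1: remaining {Hank, Frank, Mia, Leo, Jack, Alice, Bob}; on the smaller side: {Hank, Frank, Mia, Leo, Jack, Bob} → Alice is next (Alice > Mia; Alice > Bob).
  Step 2: remaining {Hank, Frank, Mia, Leo, Jack, Bob}; on the smaller side: {Hank, Frank, Leo, Jack, Bob} → Mia is next (Mia > Leo).
  Step 3: remaining {Hank, Frank, Leo, Jack, Bob}; on the smaller side: {Hank, Frank, Jack, Bob} → Leo is next (Leo > Bob).
  Step 4: remaining {Hank, Frank, Jack, Bob}; on the smaller side: {Hank, Frank, Jack} → Bob is next (Bob > Hank).
  Step 5: remaining {Hank, Frank, Jack}; on the smaller side: {Frank, Jack} → Hank is next (Hank > Frank).
  Step 6: remaining {Frank, Jack}; on the smaller side: {Jack} → Frank is next (Frank > Jack).
  Step 7: only Jack remains → lowest.
Final ranking (highest to lowest):

Alice > Mia > Leo > Bob > Hank > Frank > Jack


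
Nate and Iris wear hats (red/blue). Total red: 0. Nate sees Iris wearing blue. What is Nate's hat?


Total red = 0, Iris = blue
Red accounted for: 0
Remaining for Nate: 0
Nate's hat is blue.

blue


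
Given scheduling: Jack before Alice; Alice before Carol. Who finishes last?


Constraints: Jack before Alice; Alice before Carol
The last task can have nothing scheduled after it, so it must never appear on the left of a 'before'.
Tasks appearing before some other task: Jack, Alice.
The only task not in that list is Carol → it is last.

Carol


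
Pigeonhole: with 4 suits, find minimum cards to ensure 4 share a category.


Pigeonhole: to guarantee k in one of n categories, need (k-1)×n + 1.
k = 4, n = 4
Minimum = (4-1) × 4 + 1 = 3 × 4 + 1

13


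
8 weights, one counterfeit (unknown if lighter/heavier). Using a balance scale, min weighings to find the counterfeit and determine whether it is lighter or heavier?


Let n = 8. 16 possibilities (n weights × lighter/heavier); each weighing has 3 outcomes.
Bound for k weighings: say the first weighing puts j weights on each pan. If it tips, the 2j weighed weights remain suspects (each with a known direction) and k-1 weighings give 3^(k-1) outcomes; 3^(k-1) is odd, so 2j ≤ 3^(k-1) - 1. If it balances, the n - 2j unweighed weights remain with direction unknown: 2(n - 2j) ≤ 3^(k-1) - 1 by the same parity argument. Adding, n ≤ (3^(k-1) - 1) + (3^(k-1) - 1)/2 = (3^k - 3)/2, and the classical three-group strategy achieves this (3 weights in 2 weighings, 12 in 3, 39 in 4, 120 in 5).
So we need the smallest k with (3^k - 3)/2 ≥ 8.
k = 2: (3^2 - 3)/2 = 3 < 8 ✗
k = 3: (3^3 - 3)/2 = 12 ≥ 8 ✓

3
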